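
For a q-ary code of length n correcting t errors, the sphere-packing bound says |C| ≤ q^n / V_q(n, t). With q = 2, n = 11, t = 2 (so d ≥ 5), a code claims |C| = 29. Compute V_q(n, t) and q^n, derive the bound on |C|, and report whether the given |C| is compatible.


V_q(n, t) = 67, q^n = 2048, Hamming bound = 30, |C| = 29 ≤ bound (satisfied).

Step 1: Compute V_q(n, t) = Σ_{j=0}^2 C(n, j) (q−1)^j.
  j = 0: C(11,0)·(1)^0 = 1·1 = 1.
  j = 1: C(11,1)·(1)^1 = 11·1 = 11.
  j = 2: C(11,2)·(1)^2 = 55·1 = 55.
  V_q(n, t) = 1 + 11 + 55 = 67.
Step 2: q^n = 2^11 = 2048.
Step 3: Hamming bound ⌊q^n / V_q(n,t)⌋ = ⌊2048/67⌋ = 30.
Step 4: Compare |C| = 29 to 30: satisfied.
The claimed |C| lies below the Hamming bound.


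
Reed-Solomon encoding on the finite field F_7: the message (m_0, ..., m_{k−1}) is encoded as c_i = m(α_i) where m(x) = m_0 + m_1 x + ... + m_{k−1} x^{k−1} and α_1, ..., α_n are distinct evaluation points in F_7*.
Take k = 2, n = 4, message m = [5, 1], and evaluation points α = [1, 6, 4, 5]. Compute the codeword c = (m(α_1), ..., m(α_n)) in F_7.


c = [6, 4, 2, 3]

Message polynomial: m(x) = 5 + 1·x (mod 7).
For each evaluation point α_i, compute m(α_i) mod 7:
  α_1 = 1: Horner steps 1 → 6, so m(1) = 6.
  α_2 = 6: Horner steps 1 → 4, so m(6) = 4.
  α_3 = 4: Horner steps 1 → 2, so m(4) = 2.
  α_4 = 5: Horner steps 1 → 3, so m(5) = 3.
Codeword c = [6, 4, 2, 3] ∈ F_7^4.


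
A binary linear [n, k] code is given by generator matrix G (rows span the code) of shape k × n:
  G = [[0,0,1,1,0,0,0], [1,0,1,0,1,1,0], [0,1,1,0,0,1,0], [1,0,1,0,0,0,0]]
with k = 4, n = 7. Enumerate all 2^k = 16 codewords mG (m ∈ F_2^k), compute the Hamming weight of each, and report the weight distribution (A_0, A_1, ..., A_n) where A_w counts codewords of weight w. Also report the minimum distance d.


Weight distribution: A_0 = 1, A_2 = 4, A_3 = 6, A_4 = 3, A_5 = 2. Minimum distance d = 2.

Enumerate all 2^4 = 16 messages m ∈ F_2^4.
For each, compute codeword c = mG in F_2^7, then tally its weight.
  m = 0000 → c = 0000000, weight = 0.
  m = 1000 → c = 0011000, weight = 2.
  m = 0100 → c = 1010110, weight = 4.
  m = 1100 → c = 1001110, weight = 4.
  m = 0010 → c = 0110010, weight = 3.
  m = 1010 → c = 0101010, weight = 3.
  m = 0110 → c = 1100100, weight = 3.
  m = 1110 → c = 1111100, weight = 5.
  m = 0001 → c = 1010000, weight = 2.
  m = 1001 → c = 1001000, weight = 2.
  m = 0101 → c = 0000110, weight = 2.
  m = 1101 → c = 0011110, weight = 4.
  m = 0011 → c = 1100010, weight = 3.
  m = 1011 → c = 1111010, weight = 5.
  m = 0111 → c = 0110100, weight = 3.
  m = 1111 → c = 0101100, weight = 3.
Tally weights:
  weight 0: 1 codewords.
  weight 2: 4 codewords.
  weight 3: 6 codewords.
  weight 4: 3 codewords.
  weight 5: 2 codewords.
Minimum distance d = smallest w > 0 with A_w > 0 = 2.
Sanity: Σ A_w = 16 = 2^4 = 16 ✓.


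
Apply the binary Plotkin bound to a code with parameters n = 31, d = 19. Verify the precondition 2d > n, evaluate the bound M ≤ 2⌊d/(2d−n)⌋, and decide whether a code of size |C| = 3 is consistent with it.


Plotkin bound M ≤ 4; given |C| = 3 ≤ bound (satisfied).

Check applicability: 2d = 38, n = 31.
2d − n = 7 > 0, so Plotkin applies.
Compute d/(2d−n) = 19/7 ≈ 2.7143.
⌊d/(2d−n)⌋ = 2.
Plotkin bound: M ≤ 2·2 = 4.
Given |C| = 3, check: satisfied.
This |C| is below the Plotkin bound.


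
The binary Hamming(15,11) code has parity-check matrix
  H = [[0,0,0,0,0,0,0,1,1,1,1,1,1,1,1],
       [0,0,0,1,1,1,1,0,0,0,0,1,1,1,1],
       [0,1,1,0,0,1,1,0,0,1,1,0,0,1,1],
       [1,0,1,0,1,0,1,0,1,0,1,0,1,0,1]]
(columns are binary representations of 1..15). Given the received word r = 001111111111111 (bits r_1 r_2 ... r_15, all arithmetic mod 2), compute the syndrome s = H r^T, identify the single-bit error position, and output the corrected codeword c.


s = (0, 0, 1, 1)^T, error position = 3, corrected codeword c = 000111111111111

Compute s = H r^T mod 2 one row at a time:
  s_1 = 1 + 1 + 1 + 1 + 1 + 1 + 1 + 1 = 8 ≡ 0 (mod 2).
  s_2 = 1 + 1 + 1 + 1 + 1 + 1 + 1 + 1 = 8 ≡ 0 (mod 2).
  s_3 = 0 + 1 + 1 + 1 + 1 + 1 + 1 + 1 = 7 ≡ 1 (mod 2).
  s_4 = 0 + 1 + 1 + 1 + 1 + 1 + 1 + 1 = 7 ≡ 1 (mod 2).
s = (0, 0, 1, 1)^T — this equals column 3 of H (binary 0011), so error is at position 3.
Correct: flip bit 3 of r = 001111111111111 to get c = 000111111111111.


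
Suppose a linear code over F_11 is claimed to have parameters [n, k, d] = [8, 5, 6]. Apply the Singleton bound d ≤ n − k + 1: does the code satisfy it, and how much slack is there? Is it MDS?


Singleton RHS = n − k + 1 = 4, slack = -2, bound violated (no such code; not MDS).

Singleton bound: d ≤ n − k + 1.
Here n = 8, k = 5, so n − k + 1 = 4.
Given d = 6, check d ≤ 4: NO.
Slack = (n − k + 1) − d = -2.
The slack is negative: d = 6 exceeds n − k + 1 = 4 by 2, so the Singleton bound is violated and no linear [8, 5, 6]_11 code can exist. In particular it is not MDS (MDS requires d = n − k + 1 exactly).
Description: the claimed parameters are [8, 5, 6]_11; such a code would be impossible (violates the Singleton bound).


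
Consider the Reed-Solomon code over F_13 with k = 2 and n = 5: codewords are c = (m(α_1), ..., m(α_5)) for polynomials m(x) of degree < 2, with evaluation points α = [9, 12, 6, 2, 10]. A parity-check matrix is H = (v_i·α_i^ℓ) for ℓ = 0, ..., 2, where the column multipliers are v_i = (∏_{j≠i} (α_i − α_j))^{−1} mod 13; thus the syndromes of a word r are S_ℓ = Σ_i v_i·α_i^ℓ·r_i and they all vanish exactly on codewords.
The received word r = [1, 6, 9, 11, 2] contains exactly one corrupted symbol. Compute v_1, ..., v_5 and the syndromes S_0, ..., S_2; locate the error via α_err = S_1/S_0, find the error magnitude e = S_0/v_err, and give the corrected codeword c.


S = (8, 2, 7), error at position 5, error magnitude e = 8, c = [1, 6, 9, 11, 7].

Step 1: column multipliers v_i = (∏_{j≠i}(α_i − α_j))^{−1} mod 13.
  i = 1 (α = 9): (9−12)(9−6)(9−2)(9−10) = (−3)·3·7·(−1) = 63 ≡ 11, so v_1 = 11^{−1} = 6 (mod 13).
  i = 2 (α = 12): (12−9)(12−6)(12−2)(12−10) = 3·6·10·2 = 360 ≡ 9, so v_2 = 9^{−1} = 3 (mod 13).
  i = 3 (α = 6): (6−9)(6−12)(6−2)(6−10) = (−3)·(−6)·4·(−4) = −288 ≡ 11, so v_3 = 11^{−1} = 6 (mod 13).
  i = 4 (α = 2): (2−9)(2−12)(2−6)(2−10) = (−7)·(−10)·(−4)·(−8) = 2240 ≡ 4, so v_4 = 4^{−1} = 10 (mod 13).
  i = 5 (α = 10): (10−9)(10−12)(10−6)(10−2) = 1·(−2)·4·8 = −64 ≡ 1, so v_5 = 1^{−1} = 1 (mod 13).
  v = [6, 3, 6, 10, 1].
Step 2: syndromes of r = [1, 6, 9, 11, 2] (all sums mod 13).
  S_0 = Σ v_i r_i = 6·1 + 3·6 + 6·9 + 10·11 + 1·2 = 190 ≡ 8.
  S_1 = Σ v_i α_i r_i = 6·9·1 + 3·12·6 + 6·6·9 + 10·2·11 + 1·10·2 = 834 ≡ 2.
  α_i^2 mod 13 = [3, 1, 10, 4, 9].
  S_2 = Σ v_i α_i^2 r_i = 6·3·1 + 3·1·6 + 6·10·9 + 10·4·11 + 1·9·2 = 1034 ≡ 7.
  S = (8, 2, 7) ≠ 0, so r is not a codeword (an error is present).
Step 3: locate the error. For a single error e at position i, S_ℓ = v_i·e·α_i^ℓ, so α_err = S_1/S_0.
  S_0^{−1} = 8^{−1} = 5 (mod 13), so α_err = 2·5 = 10 ≡ 10 = α_5. Error position i = 5.
  Consistency check: S_2/S_1 = 7·7 = 49 ≡ 10 = α_err ✓ (single-error assumption holds).
Step 4: error magnitude e = S_0/v_5 = S_0·∏_{j≠5}(α_5 − α_j) = 8·1 = 8 ≡ 8 (mod 13).
Step 5: correct position 5: c_5 = r_5 − e = 2 − 8 ≡ 7 (mod 13). Hence c = [1, 6, 9, 11, 7].
  Check: interpolating c through the α_i gives m(x) = 12 + 6·x (degree < 2) with m(α_i) = c_i for every i, so c is indeed a codeword.


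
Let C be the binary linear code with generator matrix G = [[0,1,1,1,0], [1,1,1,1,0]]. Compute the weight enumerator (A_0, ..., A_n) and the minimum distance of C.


Weight distribution: A_0 = 1, A_1 = 1, A_3 = 1, A_4 = 1. Minimum distance d = 1.

Enumerate all 2^2 = 4 messages m ∈ F_2^2.
For each, compute codeword c = mG in F_2^5, then tally its weight.
  m = 00 → c = 00000, weight = 0.
  m = 10 → c = 01110, weight = 3.
  m = 01 → c = 11110, weight = 4.
  m = 11 → c = 10000, weight = 1.
Tally weights:
  weight 0: 1 codewords.
  weight 1: 1 codewords.
  weight 3: 1 codewords.
  weight 4: 1 codewords.
Minimum distance d = smallest w > 0 with A_w > 0 = 1.
Sanity: Σ A_w = 4 = 2^2 = 4 ✓.


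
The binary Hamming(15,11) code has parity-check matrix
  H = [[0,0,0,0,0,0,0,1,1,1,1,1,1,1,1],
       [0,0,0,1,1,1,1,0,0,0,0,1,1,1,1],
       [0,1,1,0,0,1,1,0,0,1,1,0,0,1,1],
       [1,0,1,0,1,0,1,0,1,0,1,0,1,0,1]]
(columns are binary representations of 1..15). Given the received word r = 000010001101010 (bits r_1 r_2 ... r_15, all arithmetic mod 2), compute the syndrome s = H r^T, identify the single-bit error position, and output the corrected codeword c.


s = (0, 1, 0, 0)^T, error position = 4, corrected codeword c = 000110001101010

Compute s = H r^T mod 2 one row at a time:
  s_1 = 0 + 1 + 1 + 0 + 1 + 0 + 1 + 0 = 4 ≡ 0 (mod 2).
  s_2 = 0 + 1 + 0 + 0 + 1 + 0 + 1 + 0 = 3 ≡ 1 (mod 2).
  s_3 = 0 + 0 + 0 + 0 + 1 + 0 + 1 + 0 = 2 ≡ 0 (mod 2).
  s_4 = 0 + 0 + 1 + 0 + 1 + 0 + 0 + 0 = 2 ≡ 0 (mod 2).
s = (0, 1, 0, 0)^T — this equals column 4 of H (binary 0100), so error is at position 4.
Correct: flip bit 4 of r = 000010001101010 to get c = 000110001101010.


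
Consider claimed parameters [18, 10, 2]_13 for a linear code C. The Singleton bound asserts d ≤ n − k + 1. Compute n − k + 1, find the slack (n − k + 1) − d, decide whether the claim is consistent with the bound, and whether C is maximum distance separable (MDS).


Singleton RHS = n − k + 1 = 9, slack = 7, bound satisfied, not MDS.

Singleton bound: d ≤ n − k + 1.
Here n = 18, k = 10, so n − k + 1 = 9.
Given d = 2, check d ≤ 9: YES.
Slack = (n − k + 1) − d = 7.
The code is NOT MDS (slack = 7 > 0).
Description: the claimed parameters are [18, 10, 2]_13; such a code would be non-MDS.


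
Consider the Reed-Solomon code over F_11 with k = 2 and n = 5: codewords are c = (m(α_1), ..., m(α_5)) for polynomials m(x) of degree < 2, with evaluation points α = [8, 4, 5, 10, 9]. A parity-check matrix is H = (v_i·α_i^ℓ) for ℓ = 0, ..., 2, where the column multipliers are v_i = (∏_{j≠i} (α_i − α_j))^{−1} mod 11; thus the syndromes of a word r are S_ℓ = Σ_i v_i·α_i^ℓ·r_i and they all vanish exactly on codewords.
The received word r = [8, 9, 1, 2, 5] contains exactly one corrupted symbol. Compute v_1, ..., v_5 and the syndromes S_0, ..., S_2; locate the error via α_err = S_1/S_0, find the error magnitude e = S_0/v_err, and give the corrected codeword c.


S = (1, 5, 3), error at position 3, error magnitude e = 6, c = [8, 9, 6, 2, 5].

Step 1: column multipliers v_i = (∏_{j≠i}(α_i − α_j))^{−1} mod 11.
  i = 1 (α = 8): (8−4)(8−5)(8−10)(8−9) = 4·3·(−2)·(−1) = 24 ≡ 2, so v_1 = 2^{−1} = 6 (mod 11).
  i = 2 (α = 4): (4−8)(4−5)(4−10)(4−9) = (−4)·(−1)·(−6)·(−5) = 120 ≡ 10, so v_2 = 10^{−1} = 10 (mod 11).
  i = 3 (α = 5): (5−8)(5−4)(5−10)(5−9) = (−3)·1·(−5)·(−4) = −60 ≡ 6, so v_3 = 6^{−1} = 2 (mod 11).
  i = 4 (α = 10): (10−8)(10−4)(10−5)(10−9) = 2·6·5·1 = 60 ≡ 5, so v_4 = 5^{−1} = 9 (mod 11).
  i = 5 (α = 9): (9−8)(9−4)(9−5)(9−10) = 1·5·4·(−1) = −20 ≡ 2, so v_5 = 2^{−1} = 6 (mod 11).
  v = [6, 10, 2, 9, 6].
Step 2: syndromes of r = [8, 9, 1, 2, 5] (all sums mod 11).
  S_0 = Σ v_i r_i = 6·8 + 10·9 + 2·1 + 9·2 + 6·5 = 188 ≡ 1.
  S_1 = Σ v_i α_i r_i = 6·8·8 + 10·4·9 + 2·5·1 + 9·10·2 + 6·9·5 = 1204 ≡ 5.
  α_i^2 mod 11 = [9, 5, 3, 1, 4].
  S_2 = Σ v_i α_i^2 r_i = 6·9·8 + 10·5·9 + 2·3·1 + 9·1·2 + 6·4·5 = 1026 ≡ 3.
  S = (1, 5, 3) ≠ 0, so r is not a codeword (an error is present).
Step 3: locate the error. For a single error e at position i, S_ℓ = v_i·e·α_i^ℓ, so α_err = S_1/S_0.
  S_0^{−1} = 1^{−1} = 1 (mod 11), so α_err = 5·1 = 5 ≡ 5 = α_3. Error position i = 3.
  Consistency check: S_2/S_1 = 3·9 = 27 ≡ 5 = α_err ✓ (single-error assumption holds).
Step 4: error magnitude e = S_0/v_3 = S_0·∏_{j≠3}(α_3 − α_j) = 1·6 = 6 ≡ 6 (mod 11).
Step 5: correct position 3: c_3 = r_3 − e = 1 − 6 ≡ 6 (mod 11). Hence c = [8, 9, 6, 2, 5].
  Check: interpolating c through the α_i gives m(x) = 10 + 8·x (degree < 2) with m(α_i) = c_i for every i, so c is indeed a codeword.


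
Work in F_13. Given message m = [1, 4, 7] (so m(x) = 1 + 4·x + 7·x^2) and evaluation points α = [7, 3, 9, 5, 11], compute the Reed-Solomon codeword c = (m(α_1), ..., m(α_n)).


c = [8, 11, 6, 1, 8]

Message polynomial: m(x) = 1 + 4·x + 7·x^2 (mod 13).
For each evaluation point α_i, compute m(α_i) mod 13:
  α_1 = 7: Horner steps 7 → 1 → 8, so m(7) = 8.
  α_2 = 3: Horner steps 7 → 12 → 11, so m(3) = 11.
  α_3 = 9: Horner steps 7 → 2 → 6, so m(9) = 6.
  α_4 = 5: Horner steps 7 → 0 → 1, so m(5) = 1.
  α_5 = 11: Horner steps 7 → 3 → 8, so m(11) = 8.
Codeword c = [8, 11, 6, 1, 8] ∈ F_13^5.


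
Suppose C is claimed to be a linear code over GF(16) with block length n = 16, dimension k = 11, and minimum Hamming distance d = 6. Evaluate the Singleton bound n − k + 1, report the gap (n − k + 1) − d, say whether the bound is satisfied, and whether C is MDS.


Singleton RHS = n − k + 1 = 6, slack = 0, bound satisfied, MDS.

Singleton bound: d ≤ n − k + 1.
Here n = 16, k = 11, so n − k + 1 = 6.
Given d = 6, check d ≤ 6: YES.
Slack = (n − k + 1) − d = 0.
The code is MDS (slack = 0).
Description: the claimed parameters are [16, 11, 6]_16; such a code would be MDS (meets Singleton bound).


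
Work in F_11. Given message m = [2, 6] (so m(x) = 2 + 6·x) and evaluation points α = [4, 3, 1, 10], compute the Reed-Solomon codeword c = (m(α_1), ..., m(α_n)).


c = [4, 9, 8, 7]

Message polynomial: m(x) = 2 + 6·x (mod 11).
For each evaluation point α_i, compute m(α_i) mod 11:
  α_1 = 4: Horner steps 6 → 4, so m(4) = 4.
  α_2 = 3: Horner steps 6 → 9, so m(3) = 9.
  α_3 = 1: Horner steps 6 → 8, so m(1) = 8.
  α_4 = 10: Horner steps 6 → 7, so m(10) = 7.
Codeword c = [4, 9, 8, 7] ∈ F_11^4.


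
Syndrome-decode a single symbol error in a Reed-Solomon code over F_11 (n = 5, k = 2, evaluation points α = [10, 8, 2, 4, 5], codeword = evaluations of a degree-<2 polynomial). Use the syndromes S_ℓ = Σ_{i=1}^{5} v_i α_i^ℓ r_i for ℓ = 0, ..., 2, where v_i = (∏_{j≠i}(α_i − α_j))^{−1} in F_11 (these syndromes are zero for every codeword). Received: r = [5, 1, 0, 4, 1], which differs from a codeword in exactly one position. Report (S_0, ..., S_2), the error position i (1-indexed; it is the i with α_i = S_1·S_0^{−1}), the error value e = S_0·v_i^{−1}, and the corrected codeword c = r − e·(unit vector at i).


S = (6, 8, 7), error at position 5, error magnitude e = 6, c = [5, 1, 0, 4, 6].

Step 1: column multipliers v_i = (∏_{j≠i}(α_i − α_j))^{−1} mod 11.
  i = 1 (α = 10): (10−8)(10−2)(10−4)(10−5) = 2·8·6·5 = 480 ≡ 7, so v_1 = 7^{−1} = 8 (mod 11).
  i = 2 (α = 8): (8−10)(8−2)(8−4)(8−5) = (−2)·6·4·3 = −144 ≡ 10, so v_2 = 10^{−1} = 10 (mod 11).
  i = 3 (α = 2): (2−10)(2−8)(2−4)(2−5) = (−8)·(−6)·(−2)·(−3) = 288 ≡ 2, so v_3 = 2^{−1} = 6 (mod 11).
  i = 4 (α = 4): (4−10)(4−8)(4−2)(4−5) = (−6)·(−4)·2·(−1) = −48 ≡ 7, so v_4 = 7^{−1} = 8 (mod 11).
  i = 5 (α = 5): (5−10)(5−8)(5−2)(5−4) = (−5)·(−3)·3·1 = 45 ≡ 1, so v_5 = 1^{−1} = 1 (mod 11).
  v = [8, 10, 6, 8, 1].
Step 2: syndromes of r = [5, 1, 0, 4, 1] (all sums mod 11).
  S_0 = Σ v_i r_i = 8·5 + 10·1 + 6·0 + 8·4 + 1·1 = 83 ≡ 6.
  S_1 = Σ v_i α_i r_i = 8·10·5 + 10·8·1 + 6·2·0 + 8·4·4 + 1·5·1 = 613 ≡ 8.
  α_i^2 mod 11 = [1, 9, 4, 5, 3].
  S_2 = Σ v_i α_i^2 r_i = 8·1·5 + 10·9·1 + 6·4·0 + 8·5·4 + 1·3·1 = 293 ≡ 7.
  S = (6, 8, 7) ≠ 0, so r is not a codeword (an error is present).
Step 3: locate the error. For a single error e at position i, S_ℓ = v_i·e·α_i^ℓ, so α_err = S_1/S_0.
  S_0^{−1} = 6^{−1} = 2 (mod 11), so α_err = 8·2 = 16 ≡ 5 = α_5. Error position i = 5.
  Consistency check: S_2/S_1 = 7·7 = 49 ≡ 5 = α_err ✓ (single-error assumption holds).
Step 4: error magnitude e = S_0/v_5 = S_0·∏_{j≠5}(α_5 − α_j) = 6·1 = 6 ≡ 6 (mod 11).
Step 5: correct position 5: c_5 = r_5 − e = 1 − 6 ≡ 6 (mod 11). Hence c = [5, 1, 0, 4, 6].
  Check: interpolating c through the α_i gives m(x) = 7 + 2·x (degree < 2) with m(α_i) = c_i for every i, so c is indeed a codeword.


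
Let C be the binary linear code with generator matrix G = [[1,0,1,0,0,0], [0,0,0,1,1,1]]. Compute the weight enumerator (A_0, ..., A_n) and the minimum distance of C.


Weight distribution: A_0 = 1, A_2 = 1, A_3 = 1, A_5 = 1. Minimum distance d = 2.

Enumerate all 2^2 = 4 messages m ∈ F_2^2.
For each, compute codeword c = mG in F_2^6, then tally its weight.
  m = 00 → c = 000000, weight = 0.
  m = 10 → c = 101000, weight = 2.
  m = 01 → c = 000111, weight = 3.
  m = 11 → c = 101111, weight = 5.
Tally weights:
  weight 0: 1 codewords.
  weight 2: 1 codewords.
  weight 3: 1 codewords.
  weight 5: 1 codewords.
Minimum distance d = smallest w > 0 with A_w > 0 = 2.
Sanity: Σ A_w = 4 = 2^2 = 4 ✓.


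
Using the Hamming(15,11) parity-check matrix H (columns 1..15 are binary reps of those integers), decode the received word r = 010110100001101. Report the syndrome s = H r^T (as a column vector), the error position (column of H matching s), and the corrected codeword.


s = (1, 0, 1, 0)^T, error position = 10, corrected codeword c = 010110100101101

Compute s = H r^T mod 2 one row at a time:
  s_1 = 0 + 0 + 0 + 0 + 1 + 1 + 0 + 1 = 3 ≡ 1 (mod 2).
  s_2 = 1 + 1 + 0 + 1 + 1 + 1 + 0 + 1 = 6 ≡ 0 (mod 2).
  s_3 = 1 + 0 + 0 + 1 + 0 + 0 + 0 + 1 = 3 ≡ 1 (mod 2).
  s_4 = 0 + 0 + 1 + 1 + 0 + 0 + 1 + 1 = 4 ≡ 0 (mod 2).
s = (1, 0, 1, 0)^T — this equals column 10 of H (binary 1010), so error is at position 10.
Correct: flip bit 10 of r = 010110100001101 to get c = 010110100101101.


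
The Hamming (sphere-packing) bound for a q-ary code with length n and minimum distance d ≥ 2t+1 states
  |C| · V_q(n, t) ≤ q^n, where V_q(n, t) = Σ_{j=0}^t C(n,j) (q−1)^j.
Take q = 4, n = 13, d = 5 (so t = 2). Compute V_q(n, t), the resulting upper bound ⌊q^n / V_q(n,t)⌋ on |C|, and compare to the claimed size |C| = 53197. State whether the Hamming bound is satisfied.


V_q(n, t) = 742, q^n = 67108864, Hamming bound = 90443, |C| = 53197 ≤ bound (satisfied).

Step 1: Compute V_q(n, t) = Σ_{j=0}^2 C(n, j) (q−1)^j.
  j = 0: C(13,0)·(3)^0 = 1·1 = 1.
  j = 1: C(13,1)·(3)^1 = 13·3 = 39.
  j = 2: C(13,2)·(3)^2 = 78·9 = 702.
  V_q(n, t) = 1 + 39 + 702 = 742.
Step 2: q^n = 4^13 = 67108864.
Step 3: Hamming bound ⌊q^n / V_q(n,t)⌋ = ⌊67108864/742⌋ = 90443.
Step 4: Compare |C| = 53197 to 90443: satisfied.
The claimed |C| lies below the Hamming bound.


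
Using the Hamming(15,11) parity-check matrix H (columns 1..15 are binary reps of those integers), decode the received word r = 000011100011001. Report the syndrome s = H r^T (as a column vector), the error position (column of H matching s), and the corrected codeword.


s = (1, 1, 0, 0)^T, error position = 12, corrected codeword c = 000011100010001

Compute s = H r^T mod 2 one row at a time:
  s_1 = 0 + 0 + 0 + 1 + 1 + 0 + 0 + 1 = 3 ≡ 1 (mod 2).
  s_2 = 0 + 1 + 1 + 1 + 1 + 0 + 0 + 1 = 5 ≡ 1 (mod 2).
  s_3 = 0 + 0 + 1 + 1 + 0 + 1 + 0 + 1 = 4 ≡ 0 (mod 2).
  s_4 = 0 + 0 + 1 + 1 + 0 + 1 + 0 + 1 = 4 ≡ 0 (mod 2).
s = (1, 1, 0, 0)^T — this equals column 12 of H (binary 1100), so error is at position 12.
Correct: flip bit 12 of r = 000011100011001 to get c = 000011100010001.


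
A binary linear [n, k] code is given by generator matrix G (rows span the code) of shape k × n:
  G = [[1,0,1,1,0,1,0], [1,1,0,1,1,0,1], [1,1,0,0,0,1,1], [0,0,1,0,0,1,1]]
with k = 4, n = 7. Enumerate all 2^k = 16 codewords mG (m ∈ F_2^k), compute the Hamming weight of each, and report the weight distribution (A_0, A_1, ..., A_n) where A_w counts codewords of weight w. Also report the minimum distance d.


Weight distribution: A_0 = 1, A_2 = 1, A_3 = 6, A_4 = 5, A_5 = 2, A_6 = 1. Minimum distance d = 2.

Enumerate all 2^4 = 16 messages m ∈ F_2^4.
For each, compute codeword c = mG in F_2^7, then tally its weight.
  m = 0000 → c = 0000000, weight = 0.
  m = 1000 → c = 1011010, weight = 4.
  m = 0100 → c = 1101101, weight = 5.
  m = 1100 → c = 0110111, weight = 5.
  m = 0010 → c = 1100011, weight = 4.
  m = 1010 → c = 0111001, weight = 4.
  m = 0110 → c = 0001110, weight = 3.
  m = 1110 → c = 1010100, weight = 3.
  m = 0001 → c = 0010011, weight = 3.
  m = 1001 → c = 1001001, weight = 3.
  m = 0101 → c = 1111110, weight = 6.
  m = 1101 → c = 0100100, weight = 2.
  m = 0011 → c = 1110000, weight = 3.
  m = 1011 → c = 0101010, weight = 3.
  m = 0111 → c = 0011101, weight = 4.
  m = 1111 → c = 1000111, weight = 4.
Tally weights:
  weight 0: 1 codewords.
  weight 2: 1 codewords.
  weight 3: 6 codewords.
  weight 4: 5 codewords.
  weight 5: 2 codewords.
  weight 6: 1 codewords.
Minimum distance d = smallest w > 0 with A_w > 0 = 2.
Sanity: Σ A_w = 16 = 2^4 = 16 ✓.


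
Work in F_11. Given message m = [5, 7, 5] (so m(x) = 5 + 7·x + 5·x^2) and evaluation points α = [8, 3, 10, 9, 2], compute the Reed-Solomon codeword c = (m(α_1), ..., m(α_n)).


c = [7, 5, 3, 0, 6]

Message polynomial: m(x) = 5 + 7·x + 5·x^2 (mod 11).
For each evaluation point α_i, compute m(α_i) mod 11:
  α_1 = 8: Horner steps 5 → 3 → 7, so m(8) = 7.
  α_2 = 3: Horner steps 5 → 0 → 5, so m(3) = 5.
  α_3 = 10: Horner steps 5 → 2 → 3, so m(10) = 3.
  α_4 = 9: Horner steps 5 → 8 → 0, so m(9) = 0.
  α_5 = 2: Horner steps 5 → 6 → 6, so m(2) = 6.
Codeword c = [7, 5, 3, 0, 6] ∈ F_11^5.


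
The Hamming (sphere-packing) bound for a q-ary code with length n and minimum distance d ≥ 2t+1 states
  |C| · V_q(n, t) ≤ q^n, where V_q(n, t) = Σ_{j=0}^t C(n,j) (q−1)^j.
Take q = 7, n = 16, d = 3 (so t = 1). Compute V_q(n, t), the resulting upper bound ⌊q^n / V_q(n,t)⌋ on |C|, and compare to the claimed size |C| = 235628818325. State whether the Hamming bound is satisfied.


V_q(n, t) = 97, q^n = 33232930569601, Hamming bound = 342607531645, |C| = 235628818325 ≤ bound (satisfied).

Step 1: Compute V_q(n, t) = Σ_{j=0}^1 C(n, j) (q−1)^j.
  j = 0: C(16,0)·(6)^0 = 1·1 = 1.
  j = 1: C(16,1)·(6)^1 = 16·6 = 96.
  V_q(n, t) = 1 + 96 = 97.
Step 2: q^n = 7^16 = 33232930569601.
Step 3: Hamming bound ⌊q^n / V_q(n,t)⌋ = ⌊33232930569601/97⌋ = 342607531645.
Step 4: Compare |C| = 235628818325 to 342607531645: satisfied.
The claimed |C| lies below the Hamming bound.


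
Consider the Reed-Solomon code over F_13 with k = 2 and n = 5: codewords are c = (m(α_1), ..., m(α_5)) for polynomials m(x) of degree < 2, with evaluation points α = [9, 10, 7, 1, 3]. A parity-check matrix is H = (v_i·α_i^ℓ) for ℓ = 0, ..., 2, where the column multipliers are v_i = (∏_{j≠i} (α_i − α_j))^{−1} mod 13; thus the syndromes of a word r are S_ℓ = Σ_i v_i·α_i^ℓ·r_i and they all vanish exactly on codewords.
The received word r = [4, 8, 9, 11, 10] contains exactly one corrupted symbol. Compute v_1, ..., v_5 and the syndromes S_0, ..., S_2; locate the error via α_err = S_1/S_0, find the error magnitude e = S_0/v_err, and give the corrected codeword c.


S = (2, 6, 5), error at position 5, error magnitude e = 4, c = [4, 8, 9, 11, 6].

Step 1: column multipliers v_i = (∏_{j≠i}(α_i − α_j))^{−1} mod 13.
  i = 1 (α = 9): (9−10)(9−7)(9−1)(9−3) = (−1)·2·8·6 = −96 ≡ 8, so v_1 = 8^{−1} = 5 (mod 13).
  i = 2 (α = 10): (10−9)(10−7)(10−1)(10−3) = 1·3·9·7 = 189 ≡ 7, so v_2 = 7^{−1} = 2 (mod 13).
  i = 3 (α = 7): (7−9)(7−10)(7−1)(7−3) = (−2)·(−3)·6·4 = 144 ≡ 1, so v_3 = 1^{−1} = 1 (mod 13).
  i = 4 (α = 1): (1−9)(1−10)(1−7)(1−3) = (−8)·(−9)·(−6)·(−2) = 864 ≡ 6, so v_4 = 6^{−1} = 11 (mod 13).
  i = 5 (α = 3): (3−9)(3−10)(3−7)(3−1) = (−6)·(−7)·(−4)·2 = −336 ≡ 2, so v_5 = 2^{−1} = 7 (mod 13).
  v = [5, 2, 1, 11, 7].
Step 2: syndromes of r = [4, 8, 9, 11, 10] (all sums mod 13).
  S_0 = Σ v_i r_i = 5·4 + 2·8 + 1·9 + 11·11 + 7·10 = 236 ≡ 2.
  S_1 = Σ v_i α_i r_i = 5·9·4 + 2·10·8 + 1·7·9 + 11·1·11 + 7·3·10 = 734 ≡ 6.
  α_i^2 mod 13 = [3, 9, 10, 1, 9].
  S_2 = Σ v_i α_i^2 r_i = 5·3·4 + 2·9·8 + 1·10·9 + 11·1·11 + 7·9·10 = 1045 ≡ 5.
  S = (2, 6, 5) ≠ 0, so r is not a codeword (an error is present).
Step 3: locate the error. For a single error e at position i, S_ℓ = v_i·e·α_i^ℓ, so α_err = S_1/S_0.
  S_0^{−1} = 2^{−1} = 7 (mod 13), so α_err = 6·7 = 42 ≡ 3 = α_5. Error position i = 5.
  Consistency check: S_2/S_1 = 5·11 = 55 ≡ 3 = α_err ✓ (single-error assumption holds).
Step 4: error magnitude e = S_0/v_5 = S_0·∏_{j≠5}(α_5 − α_j) = 2·2 = 4 ≡ 4 (mod 13).
Step 5: correct position 5: c_5 = r_5 − e = 10 − 4 ≡ 6 (mod 13). Hence c = [4, 8, 9, 11, 6].
  Check: interpolating c through the α_i gives m(x) = 7 + 4·x (degree < 2) with m(α_i) = c_i for every i, so c is indeed a codeword.


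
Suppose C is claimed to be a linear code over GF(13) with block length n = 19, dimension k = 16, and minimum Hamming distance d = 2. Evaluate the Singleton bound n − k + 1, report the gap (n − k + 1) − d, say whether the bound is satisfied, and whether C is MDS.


Singleton RHS = n − k + 1 = 4, slack = 2, bound satisfied, not MDS.

Singleton bound: d ≤ n − k + 1.
Here n = 19, k = 16, so n − k + 1 = 4.
Given d = 2, check d ≤ 4: YES.
Slack = (n − k + 1) − d = 2.
The code is NOT MDS (slack = 2 > 0).
Description: the claimed parameters are [19, 16, 2]_13; such a code would be non-MDS.


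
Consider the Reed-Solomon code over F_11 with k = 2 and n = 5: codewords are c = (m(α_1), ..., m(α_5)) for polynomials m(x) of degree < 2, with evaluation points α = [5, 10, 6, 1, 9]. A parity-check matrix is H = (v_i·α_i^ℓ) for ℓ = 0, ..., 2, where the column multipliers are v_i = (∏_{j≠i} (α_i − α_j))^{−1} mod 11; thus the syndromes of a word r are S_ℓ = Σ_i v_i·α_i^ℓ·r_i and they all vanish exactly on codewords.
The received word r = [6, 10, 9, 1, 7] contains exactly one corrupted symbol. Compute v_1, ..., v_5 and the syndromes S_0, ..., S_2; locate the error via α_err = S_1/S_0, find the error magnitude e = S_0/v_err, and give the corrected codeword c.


S = (4, 4, 4), error at position 4, error magnitude e = 7, c = [6, 10, 9, 5, 7].

Step 1: column multipliers v_i = (∏_{j≠i}(α_i − α_j))^{−1} mod 11.
  i = 1 (α = 5): (5−10)(5−6)(5−1)(5−9) = (−5)·(−1)·4·(−4) = −80 ≡ 8, so v_1 = 8^{−1} = 7 (mod 11).
  i = 2 (α = 10): (10−5)(10−6)(10−1)(10−9) = 5·4·9·1 = 180 ≡ 4, so v_2 = 4^{−1} = 3 (mod 11).
  i = 3 (α = 6): (6−5)(6−10)(6−1)(6−9) = 1·(−4)·5·(−3) = 60 ≡ 5, so v_3 = 5^{−1} = 9 (mod 11).
  i = 4 (α = 1): (1−5)(1−10)(1−6)(1−9) = (−4)·(−9)·(−5)·(−8) = 1440 ≡ 10, so v_4 = 10^{−1} = 10 (mod 11).
  i = 5 (α = 9): (9−5)(9−10)(9−6)(9−1) = 4·(−1)·3·8 = −96 ≡ 3, so v_5 = 3^{−1} = 4 (mod 11).
  v = [7, 3, 9, 10, 4].
Step 2: syndromes of r = [6, 10, 9, 1, 7] (all sums mod 11).
  S_0 = Σ v_i r_i = 7·6 + 3·10 + 9·9 + 10·1 + 4·7 = 191 ≡ 4.
  S_1 = Σ v_i α_i r_i = 7·5·6 + 3·10·10 + 9·6·9 + 10·1·1 + 4·9·7 = 1258 ≡ 4.
  α_i^2 mod 11 = [3, 1, 3, 1, 4].
  S_2 = Σ v_i α_i^2 r_i = 7·3·6 + 3·1·10 + 9·3·9 + 10·1·1 + 4·4·7 = 521 ≡ 4.
  S = (4, 4, 4) ≠ 0, so r is not a codeword (an error is present).
Step 3: locate the error. For a single error e at position i, S_ℓ = v_i·e·α_i^ℓ, so α_err = S_1/S_0.
  S_0^{−1} = 4^{−1} = 3 (mod 11), so α_err = 4·3 = 12 ≡ 1 = α_4. Error position i = 4.
  Consistency check: S_2/S_1 = 4·3 = 12 ≡ 1 = α_err ✓ (single-error assumption holds).
Step 4: error magnitude e = S_0/v_4 = S_0·∏_{j≠4}(α_4 − α_j) = 4·10 = 40 ≡ 7 (mod 11).
Step 5: correct position 4: c_4 = r_4 − e = 1 − 7 ≡ 5 (mod 11). Hence c = [6, 10, 9, 5, 7].
  Check: interpolating c through the α_i gives m(x) = 2 + 3·x (degree < 2) with m(α_i) = c_i for every i, so c is indeed a codeword.


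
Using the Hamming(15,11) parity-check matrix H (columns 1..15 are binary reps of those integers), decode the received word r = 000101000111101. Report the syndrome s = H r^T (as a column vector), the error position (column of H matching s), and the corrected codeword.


s = (1, 1, 0, 1)^T, error position = 13, corrected codeword c = 000101000111001

Compute s = H r^T mod 2 one row at a time:
  s_1 = 0 + 0 + 1 + 1 + 1 + 1 + 0 + 1 = 5 ≡ 1 (mod 2).
  s_2 = 1 + 0 + 1 + 0 + 1 + 1 + 0 + 1 = 5 ≡ 1 (mod 2).
  s_3 = 0 + 0 + 1 + 0 + 1 + 1 + 0 + 1 = 4 ≡ 0 (mod 2).
  s_4 = 0 + 0 + 0 + 0 + 0 + 1 + 1 + 1 = 3 ≡ 1 (mod 2).
s = (1, 1, 0, 1)^T — this equals column 13 of H (binary 1101), so error is at position 13.
Correct: flip bit 13 of r = 000101000111101 to get c = 000101000111001.


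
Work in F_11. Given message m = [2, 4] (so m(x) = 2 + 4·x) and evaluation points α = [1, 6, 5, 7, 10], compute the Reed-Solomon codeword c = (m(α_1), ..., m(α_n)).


c = [6, 4, 0, 8, 9]

Message polynomial: m(x) = 2 + 4·x (mod 11).
For each evaluation point α_i, compute m(α_i) mod 11:
  α_1 = 1: Horner steps 4 → 6, so m(1) = 6.
  α_2 = 6: Horner steps 4 → 4, so m(6) = 4.
  α_3 = 5: Horner steps 4 → 0, so m(5) = 0.
  α_4 = 7: Horner steps 4 → 8, so m(7) = 8.
  α_5 = 10: Horner steps 4 → 9, so m(10) = 9.
Codeword c = [6, 4, 0, 8, 9] ∈ F_11^5.


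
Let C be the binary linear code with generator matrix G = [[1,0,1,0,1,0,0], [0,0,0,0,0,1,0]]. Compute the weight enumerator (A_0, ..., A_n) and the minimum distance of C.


Weight distribution: A_0 = 1, A_1 = 1, A_3 = 1, A_4 = 1. Minimum distance d = 1.

Enumerate all 2^2 = 4 messages m ∈ F_2^2.
For each, compute codeword c = mG in F_2^7, then tally its weight.
  m = 00 → c = 0000000, weight = 0.
  m = 10 → c = 1010100, weight = 3.
  m = 01 → c = 0000010, weight = 1.
  m = 11 → c = 1010110, weight = 4.
Tally weights:
  weight 0: 1 codewords.
  weight 1: 1 codewords.
  weight 3: 1 codewords.
  weight 4: 1 codewords.
Minimum distance d = smallest w > 0 with A_w > 0 = 1.
Sanity: Σ A_w = 4 = 2^2 = 4 ✓.


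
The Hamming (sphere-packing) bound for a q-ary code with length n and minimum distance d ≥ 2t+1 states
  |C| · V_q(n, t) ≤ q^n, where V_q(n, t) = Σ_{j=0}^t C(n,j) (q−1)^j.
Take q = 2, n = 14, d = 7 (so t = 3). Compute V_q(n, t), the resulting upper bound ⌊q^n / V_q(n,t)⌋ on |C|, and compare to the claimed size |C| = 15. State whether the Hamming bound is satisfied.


V_q(n, t) = 470, q^n = 16384, Hamming bound = 34, |C| = 15 ≤ bound (satisfied).

Step 1: Compute V_q(n, t) = Σ_{j=0}^3 C(n, j) (q−1)^j.
  j = 0: C(14,0)·(1)^0 = 1·1 = 1.
  j = 1: C(14,1)·(1)^1 = 14·1 = 14.
  j = 2: C(14,2)·(1)^2 = 91·1 = 91.
  j = 3: C(14,3)·(1)^3 = 364·1 = 364.
  V_q(n, t) = 1 + 14 + 91 + 364 = 470.
Step 2: q^n = 2^14 = 16384.
Step 3: Hamming bound ⌊q^n / V_q(n,t)⌋ = ⌊16384/470⌋ = 34.
Step 4: Compare |C| = 15 to 34: satisfied.
The claimed |C| lies below the Hamming bound.


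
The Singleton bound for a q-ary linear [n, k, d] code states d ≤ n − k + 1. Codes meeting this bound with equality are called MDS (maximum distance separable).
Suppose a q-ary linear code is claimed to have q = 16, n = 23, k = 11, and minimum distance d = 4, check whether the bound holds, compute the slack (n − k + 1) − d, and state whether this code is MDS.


Singleton RHS = n − k + 1 = 13, slack = 9, bound satisfied, not MDS.

Singleton bound: d ≤ n − k + 1.
Here n = 23, k = 11, so n − k + 1 = 13.
Given d = 4, check d ≤ 13: YES.
Slack = (n − k + 1) − d = 9.
The code is NOT MDS (slack = 9 > 0).
Description: the claimed parameters are [23, 11, 4]_16; such a code would be non-MDS.


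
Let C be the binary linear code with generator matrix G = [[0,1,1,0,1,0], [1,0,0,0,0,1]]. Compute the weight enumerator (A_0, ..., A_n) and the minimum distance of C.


Weight distribution: A_0 = 1, A_2 = 1, A_3 = 1, A_5 = 1. Minimum distance d = 2.

Enumerate all 2^2 = 4 messages m ∈ F_2^2.
For each, compute codeword c = mG in F_2^6, then tally its weight.
  m = 00 → c = 000000, weight = 0.
  m = 10 → c = 011010, weight = 3.
  m = 01 → c = 100001, weight = 2.
  m = 11 → c = 111011, weight = 5.
Tally weights:
  weight 0: 1 codewords.
  weight 2: 1 codewords.
  weight 3: 1 codewords.
  weight 5: 1 codewords.
Minimum distance d = smallest w > 0 with A_w > 0 = 2.
Sanity: Σ A_w = 4 = 2^2 = 4 ✓.


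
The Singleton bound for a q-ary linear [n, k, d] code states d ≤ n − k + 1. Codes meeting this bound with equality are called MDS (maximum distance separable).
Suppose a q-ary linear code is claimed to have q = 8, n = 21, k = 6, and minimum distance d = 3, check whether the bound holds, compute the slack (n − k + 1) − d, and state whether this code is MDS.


Singleton RHS = n − k + 1 = 16, slack = 13, bound satisfied, not MDS.

Singleton bound: d ≤ n − k + 1.
Here n = 21, k = 6, so n − k + 1 = 16.
Given d = 3, check d ≤ 16: YES.
Slack = (n − k + 1) − d = 13.
The code is NOT MDS (slack = 13 > 0).
Description: the claimed parameters are [21, 6, 3]_8; such a code would be non-MDS.


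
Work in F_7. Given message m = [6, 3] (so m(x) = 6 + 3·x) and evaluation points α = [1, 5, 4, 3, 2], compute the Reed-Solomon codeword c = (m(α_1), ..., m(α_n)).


c = [2, 0, 4, 1, 5]

Message polynomial: m(x) = 6 + 3·x (mod 7).
For each evaluation point α_i, compute m(α_i) mod 7:
  α_1 = 1: Horner steps 3 → 2, so m(1) = 2.
  α_2 = 5: Horner steps 3 → 0, so m(5) = 0.
  α_3 = 4: Horner steps 3 → 4, so m(4) = 4.
  α_4 = 3: Horner steps 3 → 1, so m(3) = 1.
  α_5 = 2: Horner steps 3 → 5, so m(2) = 5.
Codeword c = [2, 0, 4, 1, 5] ∈ F_7^5.


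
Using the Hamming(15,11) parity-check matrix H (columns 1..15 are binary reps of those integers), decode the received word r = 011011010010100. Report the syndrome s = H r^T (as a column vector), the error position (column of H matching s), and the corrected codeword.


s = (1, 1, 0, 0)^T, error position = 12, corrected codeword c = 011011010011100

Compute s = H r^T mod 2 one row at a time:
  s_1 = 1 + 0 + 0 + 1 + 0 + 1 + 0 + 0 = 3 ≡ 1 (mod 2).
  s_2 = 0 + 1 + 1 + 0 + 0 + 1 + 0 + 0 = 3 ≡ 1 (mod 2).
  s_3 = 1 + 1 + 1 + 0 + 0 + 1 + 0 + 0 = 4 ≡ 0 (mod 2).
  s_4 = 0 + 1 + 1 + 0 + 0 + 1 + 1 + 0 = 4 ≡ 0 (mod 2).
s = (1, 1, 0, 0)^T — this equals column 12 of H (binary 1100), so error is at position 12.
Correct: flip bit 12 of r = 011011010010100 to get c = 011011010011100.


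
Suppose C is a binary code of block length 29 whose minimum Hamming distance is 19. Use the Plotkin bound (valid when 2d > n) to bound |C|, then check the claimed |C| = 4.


Plotkin bound M ≤ 4; given |C| = 4 ≤ bound (satisfied).

Check applicability: 2d = 38, n = 29.
2d − n = 9 > 0, so Plotkin applies.
Compute d/(2d−n) = 19/9 ≈ 2.1111.
⌊d/(2d−n)⌋ = 2.
Plotkin bound: M ≤ 2·2 = 4.
Given |C| = 4, check: satisfied.
This |C| is at the Plotkin bound.


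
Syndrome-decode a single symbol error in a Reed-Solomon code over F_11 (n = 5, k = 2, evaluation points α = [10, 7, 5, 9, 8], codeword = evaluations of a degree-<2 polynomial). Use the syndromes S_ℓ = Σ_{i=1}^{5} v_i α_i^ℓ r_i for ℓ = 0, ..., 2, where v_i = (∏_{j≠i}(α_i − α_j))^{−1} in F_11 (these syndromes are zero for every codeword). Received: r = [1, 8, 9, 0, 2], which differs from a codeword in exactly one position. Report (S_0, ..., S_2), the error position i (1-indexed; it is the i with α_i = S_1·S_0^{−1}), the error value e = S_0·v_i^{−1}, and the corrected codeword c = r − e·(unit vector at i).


S = (5, 1, 9), error at position 4, error magnitude e = 4, c = [1, 8, 9, 7, 2].

Step 1: column multipliers v_i = (∏_{j≠i}(α_i − α_j))^{−1} mod 11.
  i = 1 (α = 10): (10−7)(10−5)(10−9)(10−8) = 3·5·1·2 = 30 ≡ 8, so v_1 = 8^{−1} = 7 (mod 11).
  i = 2 (α = 7): (7−10)(7−5)(7−9)(7−8) = (−3)·2·(−2)·(−1) = −12 ≡ 10, so v_2 = 10^{−1} = 10 (mod 11).
  i = 3 (α = 5): (5−10)(5−7)(5−9)(5−8) = (−5)·(−2)·(−4)·(−3) = 120 ≡ 10, so v_3 = 10^{−1} = 10 (mod 11).
  i = 4 (α = 9): (9−10)(9−7)(9−5)(9−8) = (−1)·2·4·1 = −8 ≡ 3, so v_4 = 3^{−1} = 4 (mod 11).
  i = 5 (α = 8): (8−10)(8−7)(8−5)(8−9) = (−2)·1·3·(−1) = 6 ≡ 6, so v_5 = 6^{−1} = 2 (mod 11).
  v = [7, 10, 10, 4, 2].
Step 2: syndromes of r = [1, 8, 9, 0, 2] (all sums mod 11).
  S_0 = Σ v_i r_i = 7·1 + 10·8 + 10·9 + 4·0 + 2·2 = 181 ≡ 5.
  S_1 = Σ v_i α_i r_i = 7·10·1 + 10·7·8 + 10·5·9 + 4·9·0 + 2·8·2 = 1112 ≡ 1.
  α_i^2 mod 11 = [1, 5, 3, 4, 9].
  S_2 = Σ v_i α_i^2 r_i = 7·1·1 + 10·5·8 + 10·3·9 + 4·4·0 + 2·9·2 = 713 ≡ 9.
  S = (5, 1, 9) ≠ 0, so r is not a codeword (an error is present).
Step 3: locate the error. For a single error e at position i, S_ℓ = v_i·e·α_i^ℓ, so α_err = S_1/S_0.
  S_0^{−1} = 5^{−1} = 9 (mod 11), so α_err = 1·9 = 9 ≡ 9 = α_4. Error position i = 4.
  Consistency check: S_2/S_1 = 9·1 = 9 ≡ 9 = α_err ✓ (single-error assumption holds).
Step 4: error magnitude e = S_0/v_4 = S_0·∏_{j≠4}(α_4 − α_j) = 5·3 = 15 ≡ 4 (mod 11).
Step 5: correct position 4: c_4 = r_4 − e = 0 − 4 ≡ 7 (mod 11). Hence c = [1, 8, 9, 7, 2].
  Check: interpolating c through the α_i gives m(x) = 6 + 5·x (degree < 2) with m(α_i) = c_i for every i, so c is indeed a codeword.


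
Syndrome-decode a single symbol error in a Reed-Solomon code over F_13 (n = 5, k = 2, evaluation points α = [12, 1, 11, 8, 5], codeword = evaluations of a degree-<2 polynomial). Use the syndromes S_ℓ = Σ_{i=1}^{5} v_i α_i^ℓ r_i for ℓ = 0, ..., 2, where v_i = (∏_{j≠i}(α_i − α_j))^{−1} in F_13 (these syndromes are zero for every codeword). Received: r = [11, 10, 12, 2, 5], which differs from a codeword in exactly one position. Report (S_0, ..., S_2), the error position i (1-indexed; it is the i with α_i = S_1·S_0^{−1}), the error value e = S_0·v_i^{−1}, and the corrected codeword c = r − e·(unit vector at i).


S = (12, 12, 12), error at position 2, error magnitude e = 1, c = [11, 9, 12, 2, 5].

Step 1: column multipliers v_i = (∏_{j≠i}(α_i − α_j))^{−1} mod 13.
  i = 1 (α = 12): (12−1)(12−11)(12−8)(12−5) = 11·1·4·7 = 308 ≡ 9, so v_1 = 9^{−1} = 3 (mod 13).
  i = 2 (α = 1): (1−12)(1−11)(1−8)(1−5) = (−11)·(−10)·(−7)·(−4) = 3080 ≡ 12, so v_2 = 12^{−1} = 12 (mod 13).
  i = 3 (α = 11): (11−12)(11−1)(11−8)(11−5) = (−1)·10·3·6 = −180 ≡ 2, so v_3 = 2^{−1} = 7 (mod 13).
  i = 4 (α = 8): (8−12)(8−1)(8−11)(8−5) = (−4)·7·(−3)·3 = 252 ≡ 5, so v_4 = 5^{−1} = 8 (mod 13).
  i = 5 (α = 5): (5−12)(5−1)(5−11)(5−8) = (−7)·4·(−6)·(−3) = −504 ≡ 3, so v_5 = 3^{−1} = 9 (mod 13).
  v = [3, 12, 7, 8, 9].
Step 2: syndromes of r = [11, 10, 12, 2, 5] (all sums mod 13).
  S_0 = Σ v_i r_i = 3·11 + 12·10 + 7·12 + 8·2 + 9·5 = 298 ≡ 12.
  S_1 = Σ v_i α_i r_i = 3·12·11 + 12·1·10 + 7·11·12 + 8·8·2 + 9·5·5 = 1793 ≡ 12.
  α_i^2 mod 13 = [1, 1, 4, 12, 12].
  S_2 = Σ v_i α_i^2 r_i = 3·1·11 + 12·1·10 + 7·4·12 + 8·12·2 + 9·12·5 = 1221 ≡ 12.
  S = (12, 12, 12) ≠ 0, so r is not a codeword (an error is present).
Step 3: locate the error. For a single error e at position i, S_ℓ = v_i·e·α_i^ℓ, so α_err = S_1/S_0.
  S_0^{−1} = 12^{−1} = 12 (mod 13), so α_err = 12·12 = 144 ≡ 1 = α_2. Error position i = 2.
  Consistency check: S_2/S_1 = 12·12 = 144 ≡ 1 = α_err ✓ (single-error assumption holds).
Step 4: error magnitude e = S_0/v_2 = S_0·∏_{j≠2}(α_2 − α_j) = 12·12 = 144 ≡ 1 (mod 13).
Step 5: correct position 2: c_2 = r_2 − e = 10 − 1 ≡ 9 (mod 13). Hence c = [11, 9, 12, 2, 5].
  Check: interpolating c through the α_i gives m(x) = 10 + 12·x (degree < 2) with m(α_i) = c_i for every i, so c is indeed a codeword.
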